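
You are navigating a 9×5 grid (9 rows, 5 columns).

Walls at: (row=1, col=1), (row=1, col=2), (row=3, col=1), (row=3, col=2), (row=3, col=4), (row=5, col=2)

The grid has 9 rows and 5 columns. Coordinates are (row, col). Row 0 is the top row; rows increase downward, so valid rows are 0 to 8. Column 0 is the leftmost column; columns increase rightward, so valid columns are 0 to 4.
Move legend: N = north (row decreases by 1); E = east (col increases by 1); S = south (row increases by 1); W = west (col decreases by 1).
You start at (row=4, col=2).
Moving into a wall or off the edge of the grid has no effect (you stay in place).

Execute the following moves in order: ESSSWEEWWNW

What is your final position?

Start: (row=4, col=2)
  E (east): (row=4, col=2) -> (row=4, col=3)
  S (south): (row=4, col=3) -> (row=5, col=3)
  S (south): (row=5, col=3) -> (row=6, col=3)
  S (south): (row=6, col=3) -> (row=7, col=3)
  W (west): (row=7, col=3) -> (row=7, col=2)
  E (east): (row=7, col=2) -> (row=7, col=3)
  E (east): (row=7, col=3) -> (row=7, col=4)
  W (west): (row=7, col=4) -> (row=7, col=3)
  W (west): (row=7, col=3) -> (row=7, col=2)
  N (north): (row=7, col=2) -> (row=6, col=2)
  W (west): (row=6, col=2) -> (row=6, col=1)
Final: (row=6, col=1)

Answer: Final position: (row=6, col=1)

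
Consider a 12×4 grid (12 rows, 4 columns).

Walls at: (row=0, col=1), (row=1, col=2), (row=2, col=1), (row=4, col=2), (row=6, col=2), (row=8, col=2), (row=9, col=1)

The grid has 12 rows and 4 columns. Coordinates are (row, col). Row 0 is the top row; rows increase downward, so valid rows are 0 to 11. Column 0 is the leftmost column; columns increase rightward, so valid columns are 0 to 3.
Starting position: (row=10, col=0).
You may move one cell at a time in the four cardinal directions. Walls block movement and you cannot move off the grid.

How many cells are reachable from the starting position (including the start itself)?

Answer: Reachable cells: 41

Derivation:
BFS flood-fill from (row=10, col=0):
  Distance 0: (row=10, col=0)
  Distance 1: (row=9, col=0), (row=10, col=1), (row=11, col=0)
  Distance 2: (row=8, col=0), (row=10, col=2), (row=11, col=1)
  Distance 3: (row=7, col=0), (row=8, col=1), (row=9, col=2), (row=10, col=3), (row=11, col=2)
  Distance 4: (row=6, col=0), (row=7, col=1), (row=9, col=3), (row=11, col=3)
  Distance 5: (row=5, col=0), (row=6, col=1), (row=7, col=2), (row=8, col=3)
  Distance 6: (row=4, col=0), (row=5, col=1), (row=7, col=3)
  Distance 7: (row=3, col=0), (row=4, col=1), (row=5, col=2), (row=6, col=3)
  Distance 8: (row=2, col=0), (row=3, col=1), (row=5, col=3)
  Distance 9: (row=1, col=0), (row=3, col=2), (row=4, col=3)
  Distance 10: (row=0, col=0), (row=1, col=1), (row=2, col=2), (row=3, col=3)
  Distance 11: (row=2, col=3)
  Distance 12: (row=1, col=3)
  Distance 13: (row=0, col=3)
  Distance 14: (row=0, col=2)
Total reachable: 41 (grid has 41 open cells total)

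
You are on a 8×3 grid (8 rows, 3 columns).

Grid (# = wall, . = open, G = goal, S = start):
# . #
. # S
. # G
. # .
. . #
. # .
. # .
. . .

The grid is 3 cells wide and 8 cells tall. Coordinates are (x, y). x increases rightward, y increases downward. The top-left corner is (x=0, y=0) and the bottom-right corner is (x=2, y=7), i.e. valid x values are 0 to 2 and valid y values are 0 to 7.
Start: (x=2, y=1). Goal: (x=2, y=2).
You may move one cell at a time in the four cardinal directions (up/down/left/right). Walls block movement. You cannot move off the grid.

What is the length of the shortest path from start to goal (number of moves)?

BFS from (x=2, y=1) until reaching (x=2, y=2):
  Distance 0: (x=2, y=1)
  Distance 1: (x=2, y=2)  <- goal reached here
One shortest path (1 moves): (x=2, y=1) -> (x=2, y=2)

Answer: Shortest path length: 1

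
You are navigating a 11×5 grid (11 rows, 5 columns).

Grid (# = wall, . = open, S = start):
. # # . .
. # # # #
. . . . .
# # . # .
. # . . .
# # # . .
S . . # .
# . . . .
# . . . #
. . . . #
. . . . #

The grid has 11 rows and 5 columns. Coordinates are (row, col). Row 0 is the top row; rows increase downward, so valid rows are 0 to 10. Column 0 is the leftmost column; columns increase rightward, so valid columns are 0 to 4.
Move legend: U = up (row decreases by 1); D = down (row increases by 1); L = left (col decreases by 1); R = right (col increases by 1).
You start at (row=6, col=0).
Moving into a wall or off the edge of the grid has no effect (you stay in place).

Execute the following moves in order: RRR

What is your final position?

Start: (row=6, col=0)
  R (right): (row=6, col=0) -> (row=6, col=1)
  R (right): (row=6, col=1) -> (row=6, col=2)
  R (right): blocked, stay at (row=6, col=2)
Final: (row=6, col=2)

Answer: Final position: (row=6, col=2)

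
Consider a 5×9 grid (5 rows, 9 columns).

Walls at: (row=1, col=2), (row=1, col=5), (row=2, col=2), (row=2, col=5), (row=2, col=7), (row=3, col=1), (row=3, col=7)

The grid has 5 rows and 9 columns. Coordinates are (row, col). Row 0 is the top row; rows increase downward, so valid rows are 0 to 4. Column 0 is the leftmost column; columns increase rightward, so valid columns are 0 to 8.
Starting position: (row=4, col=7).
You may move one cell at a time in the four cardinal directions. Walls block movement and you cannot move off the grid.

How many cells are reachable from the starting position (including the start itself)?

BFS flood-fill from (row=4, col=7):
  Distance 0: (row=4, col=7)
  Distance 1: (row=4, col=6), (row=4, col=8)
  Distance 2: (row=3, col=6), (row=3, col=8), (row=4, col=5)
  Distance 3: (row=2, col=6), (row=2, col=8), (row=3, col=5), (row=4, col=4)
  Distance 4: (row=1, col=6), (row=1, col=8), (row=3, col=4), (row=4, col=3)
  Distance 5: (row=0, col=6), (row=0, col=8), (row=1, col=7), (row=2, col=4), (row=3, col=3), (row=4, col=2)
  Distance 6: (row=0, col=5), (row=0, col=7), (row=1, col=4), (row=2, col=3), (row=3, col=2), (row=4, col=1)
  Distance 7: (row=0, col=4), (row=1, col=3), (row=4, col=0)
  Distance 8: (row=0, col=3), (row=3, col=0)
  Distance 9: (row=0, col=2), (row=2, col=0)
  Distance 10: (row=0, col=1), (row=1, col=0), (row=2, col=1)
  Distance 11: (row=0, col=0), (row=1, col=1)
Total reachable: 38 (grid has 38 open cells total)

Answer: Reachable cells: 38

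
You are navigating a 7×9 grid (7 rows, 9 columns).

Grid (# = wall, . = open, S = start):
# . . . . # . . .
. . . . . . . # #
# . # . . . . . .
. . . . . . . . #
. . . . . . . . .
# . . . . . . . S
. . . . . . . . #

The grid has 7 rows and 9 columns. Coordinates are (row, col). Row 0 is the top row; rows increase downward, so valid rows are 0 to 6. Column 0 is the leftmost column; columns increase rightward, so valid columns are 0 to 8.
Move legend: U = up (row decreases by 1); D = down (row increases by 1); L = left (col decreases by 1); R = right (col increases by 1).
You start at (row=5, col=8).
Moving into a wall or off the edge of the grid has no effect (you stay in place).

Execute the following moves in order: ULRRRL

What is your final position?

Start: (row=5, col=8)
  U (up): (row=5, col=8) -> (row=4, col=8)
  L (left): (row=4, col=8) -> (row=4, col=7)
  R (right): (row=4, col=7) -> (row=4, col=8)
  R (right): blocked, stay at (row=4, col=8)
  R (right): blocked, stay at (row=4, col=8)
  L (left): (row=4, col=8) -> (row=4, col=7)
Final: (row=4, col=7)

Answer: Final position: (row=4, col=7)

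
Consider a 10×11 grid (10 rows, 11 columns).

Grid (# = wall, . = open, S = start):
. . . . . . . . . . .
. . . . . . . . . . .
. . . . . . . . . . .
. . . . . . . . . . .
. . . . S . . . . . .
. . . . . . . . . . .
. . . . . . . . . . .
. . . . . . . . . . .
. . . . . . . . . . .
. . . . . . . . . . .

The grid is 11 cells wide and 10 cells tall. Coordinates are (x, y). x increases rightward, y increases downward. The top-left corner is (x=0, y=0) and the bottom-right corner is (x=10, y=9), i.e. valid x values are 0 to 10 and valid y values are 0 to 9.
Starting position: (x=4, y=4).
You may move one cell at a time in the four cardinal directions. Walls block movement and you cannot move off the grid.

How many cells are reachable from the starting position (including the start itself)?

BFS flood-fill from (x=4, y=4):
  Distance 0: (x=4, y=4)
  Distance 1: (x=4, y=3), (x=3, y=4), (x=5, y=4), (x=4, y=5)
  Distance 2: (x=4, y=2), (x=3, y=3), (x=5, y=3), (x=2, y=4), (x=6, y=4), (x=3, y=5), (x=5, y=5), (x=4, y=6)
  Distance 3: (x=4, y=1), (x=3, y=2), (x=5, y=2), (x=2, y=3), (x=6, y=3), (x=1, y=4), (x=7, y=4), (x=2, y=5), (x=6, y=5), (x=3, y=6), (x=5, y=6), (x=4, y=7)
  Distance 4: (x=4, y=0), (x=3, y=1), (x=5, y=1), (x=2, y=2), (x=6, y=2), (x=1, y=3), (x=7, y=3), (x=0, y=4), (x=8, y=4), (x=1, y=5), (x=7, y=5), (x=2, y=6), (x=6, y=6), (x=3, y=7), (x=5, y=7), (x=4, y=8)
  Distance 5: (x=3, y=0), (x=5, y=0), (x=2, y=1), (x=6, y=1), (x=1, y=2), (x=7, y=2), (x=0, y=3), (x=8, y=3), (x=9, y=4), (x=0, y=5), (x=8, y=5), (x=1, y=6), (x=7, y=6), (x=2, y=7), (x=6, y=7), (x=3, y=8), (x=5, y=8), (x=4, y=9)
  Distance 6: (x=2, y=0), (x=6, y=0), (x=1, y=1), (x=7, y=1), (x=0, y=2), (x=8, y=2), (x=9, y=3), (x=10, y=4), (x=9, y=5), (x=0, y=6), (x=8, y=6), (x=1, y=7), (x=7, y=7), (x=2, y=8), (x=6, y=8), (x=3, y=9), (x=5, y=9)
  Distance 7: (x=1, y=0), (x=7, y=0), (x=0, y=1), (x=8, y=1), (x=9, y=2), (x=10, y=3), (x=10, y=5), (x=9, y=6), (x=0, y=7), (x=8, y=7), (x=1, y=8), (x=7, y=8), (x=2, y=9), (x=6, y=9)
  Distance 8: (x=0, y=0), (x=8, y=0), (x=9, y=1), (x=10, y=2), (x=10, y=6), (x=9, y=7), (x=0, y=8), (x=8, y=8), (x=1, y=9), (x=7, y=9)
  Distance 9: (x=9, y=0), (x=10, y=1), (x=10, y=7), (x=9, y=8), (x=0, y=9), (x=8, y=9)
  Distance 10: (x=10, y=0), (x=10, y=8), (x=9, y=9)
  Distance 11: (x=10, y=9)
Total reachable: 110 (grid has 110 open cells total)

Answer: Reachable cells: 110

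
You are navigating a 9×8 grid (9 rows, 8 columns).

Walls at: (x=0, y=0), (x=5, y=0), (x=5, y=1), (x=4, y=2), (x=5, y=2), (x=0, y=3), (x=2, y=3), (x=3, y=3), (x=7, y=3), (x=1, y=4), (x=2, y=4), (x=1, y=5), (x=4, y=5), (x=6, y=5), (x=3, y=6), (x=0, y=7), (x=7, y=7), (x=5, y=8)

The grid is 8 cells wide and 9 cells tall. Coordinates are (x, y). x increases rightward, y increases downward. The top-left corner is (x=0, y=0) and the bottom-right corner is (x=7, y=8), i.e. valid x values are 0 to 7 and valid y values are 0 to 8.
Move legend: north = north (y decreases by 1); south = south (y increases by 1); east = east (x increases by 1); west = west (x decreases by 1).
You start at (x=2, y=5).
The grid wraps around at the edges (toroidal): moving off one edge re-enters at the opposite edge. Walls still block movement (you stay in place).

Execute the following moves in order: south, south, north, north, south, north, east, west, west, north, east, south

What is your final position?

Start: (x=2, y=5)
  south (south): (x=2, y=5) -> (x=2, y=6)
  south (south): (x=2, y=6) -> (x=2, y=7)
  north (north): (x=2, y=7) -> (x=2, y=6)
  north (north): (x=2, y=6) -> (x=2, y=5)
  south (south): (x=2, y=5) -> (x=2, y=6)
  north (north): (x=2, y=6) -> (x=2, y=5)
  east (east): (x=2, y=5) -> (x=3, y=5)
  west (west): (x=3, y=5) -> (x=2, y=5)
  west (west): blocked, stay at (x=2, y=5)
  north (north): blocked, stay at (x=2, y=5)
  east (east): (x=2, y=5) -> (x=3, y=5)
  south (south): blocked, stay at (x=3, y=5)
Final: (x=3, y=5)

Answer: Final position: (x=3, y=5)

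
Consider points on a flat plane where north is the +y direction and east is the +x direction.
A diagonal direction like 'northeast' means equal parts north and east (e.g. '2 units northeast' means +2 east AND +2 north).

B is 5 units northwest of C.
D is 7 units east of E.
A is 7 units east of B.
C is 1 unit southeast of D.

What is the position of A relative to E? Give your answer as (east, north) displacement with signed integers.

Answer: A is at (east=10, north=4) relative to E.

Derivation:
Place E at the origin (east=0, north=0).
  D is 7 units east of E: delta (east=+7, north=+0); D at (east=7, north=0).
  C is 1 unit southeast of D: delta (east=+1, north=-1); C at (east=8, north=-1).
  B is 5 units northwest of C: delta (east=-5, north=+5); B at (east=3, north=4).
  A is 7 units east of B: delta (east=+7, north=+0); A at (east=10, north=4).
Therefore A relative to E: (east=10, north=4).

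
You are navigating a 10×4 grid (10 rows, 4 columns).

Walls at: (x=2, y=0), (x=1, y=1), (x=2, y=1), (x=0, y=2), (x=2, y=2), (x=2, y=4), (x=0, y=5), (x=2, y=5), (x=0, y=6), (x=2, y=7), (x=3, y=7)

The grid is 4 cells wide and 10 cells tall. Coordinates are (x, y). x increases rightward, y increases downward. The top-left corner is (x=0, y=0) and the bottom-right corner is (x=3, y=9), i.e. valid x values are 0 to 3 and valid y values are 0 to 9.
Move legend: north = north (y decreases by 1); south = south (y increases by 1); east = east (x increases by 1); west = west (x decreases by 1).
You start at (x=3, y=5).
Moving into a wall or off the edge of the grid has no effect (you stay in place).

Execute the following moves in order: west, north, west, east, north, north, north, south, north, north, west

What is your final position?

Start: (x=3, y=5)
  west (west): blocked, stay at (x=3, y=5)
  north (north): (x=3, y=5) -> (x=3, y=4)
  west (west): blocked, stay at (x=3, y=4)
  east (east): blocked, stay at (x=3, y=4)
  north (north): (x=3, y=4) -> (x=3, y=3)
  north (north): (x=3, y=3) -> (x=3, y=2)
  north (north): (x=3, y=2) -> (x=3, y=1)
  south (south): (x=3, y=1) -> (x=3, y=2)
  north (north): (x=3, y=2) -> (x=3, y=1)
  north (north): (x=3, y=1) -> (x=3, y=0)
  west (west): blocked, stay at (x=3, y=0)
Final: (x=3, y=0)

Answer: Final position: (x=3, y=0)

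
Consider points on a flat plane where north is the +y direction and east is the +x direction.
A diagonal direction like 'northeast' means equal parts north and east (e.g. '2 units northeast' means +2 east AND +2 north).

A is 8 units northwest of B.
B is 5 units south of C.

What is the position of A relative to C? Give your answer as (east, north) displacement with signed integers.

Answer: A is at (east=-8, north=3) relative to C.

Derivation:
Place C at the origin (east=0, north=0).
  B is 5 units south of C: delta (east=+0, north=-5); B at (east=0, north=-5).
  A is 8 units northwest of B: delta (east=-8, north=+8); A at (east=-8, north=3).
Therefore A relative to C: (east=-8, north=3).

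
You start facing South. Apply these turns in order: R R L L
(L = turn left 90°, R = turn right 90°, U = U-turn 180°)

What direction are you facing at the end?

Start: South
  R (right (90° clockwise)) -> West
  R (right (90° clockwise)) -> North
  L (left (90° counter-clockwise)) -> West
  L (left (90° counter-clockwise)) -> South
Final: South

Answer: Final heading: South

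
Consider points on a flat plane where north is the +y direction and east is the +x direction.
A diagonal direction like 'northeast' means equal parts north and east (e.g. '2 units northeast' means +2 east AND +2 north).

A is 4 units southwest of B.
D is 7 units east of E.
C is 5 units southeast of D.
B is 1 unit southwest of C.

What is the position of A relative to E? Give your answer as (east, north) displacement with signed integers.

Answer: A is at (east=7, north=-10) relative to E.

Derivation:
Place E at the origin (east=0, north=0).
  D is 7 units east of E: delta (east=+7, north=+0); D at (east=7, north=0).
  C is 5 units southeast of D: delta (east=+5, north=-5); C at (east=12, north=-5).
  B is 1 unit southwest of C: delta (east=-1, north=-1); B at (east=11, north=-6).
  A is 4 units southwest of B: delta (east=-4, north=-4); A at (east=7, north=-10).
Therefore A relative to E: (east=7, north=-10).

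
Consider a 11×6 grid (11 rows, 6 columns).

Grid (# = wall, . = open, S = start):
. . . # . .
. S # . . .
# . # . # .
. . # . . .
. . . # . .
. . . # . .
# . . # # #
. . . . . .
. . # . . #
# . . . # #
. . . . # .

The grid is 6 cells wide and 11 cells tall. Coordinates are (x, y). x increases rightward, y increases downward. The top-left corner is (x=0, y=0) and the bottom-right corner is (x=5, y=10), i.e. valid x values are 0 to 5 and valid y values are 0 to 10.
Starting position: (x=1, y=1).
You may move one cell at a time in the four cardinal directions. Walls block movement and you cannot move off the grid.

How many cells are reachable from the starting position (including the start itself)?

BFS flood-fill from (x=1, y=1):
  Distance 0: (x=1, y=1)
  Distance 1: (x=1, y=0), (x=0, y=1), (x=1, y=2)
  Distance 2: (x=0, y=0), (x=2, y=0), (x=1, y=3)
  Distance 3: (x=0, y=3), (x=1, y=4)
  Distance 4: (x=0, y=4), (x=2, y=4), (x=1, y=5)
  Distance 5: (x=0, y=5), (x=2, y=5), (x=1, y=6)
  Distance 6: (x=2, y=6), (x=1, y=7)
  Distance 7: (x=0, y=7), (x=2, y=7), (x=1, y=8)
  Distance 8: (x=3, y=7), (x=0, y=8), (x=1, y=9)
  Distance 9: (x=4, y=7), (x=3, y=8), (x=2, y=9), (x=1, y=10)
  Distance 10: (x=5, y=7), (x=4, y=8), (x=3, y=9), (x=0, y=10), (x=2, y=10)
  Distance 11: (x=3, y=10)
Total reachable: 33 (grid has 48 open cells total)

Answer: Reachable cells: 33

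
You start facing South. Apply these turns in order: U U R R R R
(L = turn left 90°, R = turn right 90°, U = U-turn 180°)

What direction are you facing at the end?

Answer: Final heading: South

Derivation:
Start: South
  U (U-turn (180°)) -> North
  U (U-turn (180°)) -> South
  R (right (90° clockwise)) -> West
  R (right (90° clockwise)) -> North
  R (right (90° clockwise)) -> East
  R (right (90° clockwise)) -> South
Final: South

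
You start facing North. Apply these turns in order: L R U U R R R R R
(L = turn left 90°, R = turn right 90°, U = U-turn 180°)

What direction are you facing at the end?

Start: North
  L (left (90° counter-clockwise)) -> West
  R (right (90° clockwise)) -> North
  U (U-turn (180°)) -> South
  U (U-turn (180°)) -> North
  R (right (90° clockwise)) -> East
  R (right (90° clockwise)) -> South
  R (right (90° clockwise)) -> West
  R (right (90° clockwise)) -> North
  R (right (90° clockwise)) -> East
Final: East

Answer: Final heading: East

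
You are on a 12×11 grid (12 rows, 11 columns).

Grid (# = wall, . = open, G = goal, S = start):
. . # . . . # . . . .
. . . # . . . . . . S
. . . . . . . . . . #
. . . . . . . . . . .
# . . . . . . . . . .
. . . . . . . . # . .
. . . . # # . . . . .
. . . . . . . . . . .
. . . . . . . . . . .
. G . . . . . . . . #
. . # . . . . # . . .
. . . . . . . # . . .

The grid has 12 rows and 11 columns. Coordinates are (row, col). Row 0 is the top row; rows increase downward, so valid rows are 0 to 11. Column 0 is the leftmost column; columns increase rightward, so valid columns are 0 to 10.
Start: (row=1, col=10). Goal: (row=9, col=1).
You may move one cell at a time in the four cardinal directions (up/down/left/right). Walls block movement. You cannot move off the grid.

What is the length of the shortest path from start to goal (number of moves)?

BFS from (row=1, col=10) until reaching (row=9, col=1):
  Distance 0: (row=1, col=10)
  Distance 1: (row=0, col=10), (row=1, col=9)
  Distance 2: (row=0, col=9), (row=1, col=8), (row=2, col=9)
  Distance 3: (row=0, col=8), (row=1, col=7), (row=2, col=8), (row=3, col=9)
  Distance 4: (row=0, col=7), (row=1, col=6), (row=2, col=7), (row=3, col=8), (row=3, col=10), (row=4, col=9)
  Distance 5: (row=1, col=5), (row=2, col=6), (row=3, col=7), (row=4, col=8), (row=4, col=10), (row=5, col=9)
  Distance 6: (row=0, col=5), (row=1, col=4), (row=2, col=5), (row=3, col=6), (row=4, col=7), (row=5, col=10), (row=6, col=9)
  Distance 7: (row=0, col=4), (row=2, col=4), (row=3, col=5), (row=4, col=6), (row=5, col=7), (row=6, col=8), (row=6, col=10), (row=7, col=9)
  Distance 8: (row=0, col=3), (row=2, col=3), (row=3, col=4), (row=4, col=5), (row=5, col=6), (row=6, col=7), (row=7, col=8), (row=7, col=10), (row=8, col=9)
  Distance 9: (row=2, col=2), (row=3, col=3), (row=4, col=4), (row=5, col=5), (row=6, col=6), (row=7, col=7), (row=8, col=8), (row=8, col=10), (row=9, col=9)
  Distance 10: (row=1, col=2), (row=2, col=1), (row=3, col=2), (row=4, col=3), (row=5, col=4), (row=7, col=6), (row=8, col=7), (row=9, col=8), (row=10, col=9)
  Distance 11: (row=1, col=1), (row=2, col=0), (row=3, col=1), (row=4, col=2), (row=5, col=3), (row=7, col=5), (row=8, col=6), (row=9, col=7), (row=10, col=8), (row=10, col=10), (row=11, col=9)
  Distance 12: (row=0, col=1), (row=1, col=0), (row=3, col=0), (row=4, col=1), (row=5, col=2), (row=6, col=3), (row=7, col=4), (row=8, col=5), (row=9, col=6), (row=11, col=8), (row=11, col=10)
  Distance 13: (row=0, col=0), (row=5, col=1), (row=6, col=2), (row=7, col=3), (row=8, col=4), (row=9, col=5), (row=10, col=6)
  Distance 14: (row=5, col=0), (row=6, col=1), (row=7, col=2), (row=8, col=3), (row=9, col=4), (row=10, col=5), (row=11, col=6)
  Distance 15: (row=6, col=0), (row=7, col=1), (row=8, col=2), (row=9, col=3), (row=10, col=4), (row=11, col=5)
  Distance 16: (row=7, col=0), (row=8, col=1), (row=9, col=2), (row=10, col=3), (row=11, col=4)
  Distance 17: (row=8, col=0), (row=9, col=1), (row=11, col=3)  <- goal reached here
One shortest path (17 moves): (row=1, col=10) -> (row=1, col=9) -> (row=1, col=8) -> (row=1, col=7) -> (row=1, col=6) -> (row=1, col=5) -> (row=1, col=4) -> (row=2, col=4) -> (row=2, col=3) -> (row=2, col=2) -> (row=2, col=1) -> (row=3, col=1) -> (row=4, col=1) -> (row=5, col=1) -> (row=6, col=1) -> (row=7, col=1) -> (row=8, col=1) -> (row=9, col=1)

Answer: Shortest path length: 17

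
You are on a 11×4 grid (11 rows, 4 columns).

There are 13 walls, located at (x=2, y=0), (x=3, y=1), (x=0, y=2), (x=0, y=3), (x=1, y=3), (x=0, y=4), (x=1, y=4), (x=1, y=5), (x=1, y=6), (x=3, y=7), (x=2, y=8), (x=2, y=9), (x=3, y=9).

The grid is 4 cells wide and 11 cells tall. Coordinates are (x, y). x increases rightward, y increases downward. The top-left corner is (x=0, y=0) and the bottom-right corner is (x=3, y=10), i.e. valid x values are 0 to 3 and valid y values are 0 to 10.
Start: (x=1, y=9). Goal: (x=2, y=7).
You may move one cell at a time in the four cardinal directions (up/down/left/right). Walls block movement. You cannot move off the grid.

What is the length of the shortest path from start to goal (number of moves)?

Answer: Shortest path length: 3

Derivation:
BFS from (x=1, y=9) until reaching (x=2, y=7):
  Distance 0: (x=1, y=9)
  Distance 1: (x=1, y=8), (x=0, y=9), (x=1, y=10)
  Distance 2: (x=1, y=7), (x=0, y=8), (x=0, y=10), (x=2, y=10)
  Distance 3: (x=0, y=7), (x=2, y=7), (x=3, y=10)  <- goal reached here
One shortest path (3 moves): (x=1, y=9) -> (x=1, y=8) -> (x=1, y=7) -> (x=2, y=7)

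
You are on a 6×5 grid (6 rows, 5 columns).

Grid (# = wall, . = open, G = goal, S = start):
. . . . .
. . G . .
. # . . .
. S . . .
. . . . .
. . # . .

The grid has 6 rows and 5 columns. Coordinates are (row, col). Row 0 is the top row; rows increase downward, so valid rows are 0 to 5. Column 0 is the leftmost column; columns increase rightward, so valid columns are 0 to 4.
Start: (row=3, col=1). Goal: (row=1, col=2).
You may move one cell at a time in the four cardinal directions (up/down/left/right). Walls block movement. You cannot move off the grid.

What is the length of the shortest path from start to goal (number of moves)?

BFS from (row=3, col=1) until reaching (row=1, col=2):
  Distance 0: (row=3, col=1)
  Distance 1: (row=3, col=0), (row=3, col=2), (row=4, col=1)
  Distance 2: (row=2, col=0), (row=2, col=2), (row=3, col=3), (row=4, col=0), (row=4, col=2), (row=5, col=1)
  Distance 3: (row=1, col=0), (row=1, col=2), (row=2, col=3), (row=3, col=4), (row=4, col=3), (row=5, col=0)  <- goal reached here
One shortest path (3 moves): (row=3, col=1) -> (row=3, col=2) -> (row=2, col=2) -> (row=1, col=2)

Answer: Shortest path length: 3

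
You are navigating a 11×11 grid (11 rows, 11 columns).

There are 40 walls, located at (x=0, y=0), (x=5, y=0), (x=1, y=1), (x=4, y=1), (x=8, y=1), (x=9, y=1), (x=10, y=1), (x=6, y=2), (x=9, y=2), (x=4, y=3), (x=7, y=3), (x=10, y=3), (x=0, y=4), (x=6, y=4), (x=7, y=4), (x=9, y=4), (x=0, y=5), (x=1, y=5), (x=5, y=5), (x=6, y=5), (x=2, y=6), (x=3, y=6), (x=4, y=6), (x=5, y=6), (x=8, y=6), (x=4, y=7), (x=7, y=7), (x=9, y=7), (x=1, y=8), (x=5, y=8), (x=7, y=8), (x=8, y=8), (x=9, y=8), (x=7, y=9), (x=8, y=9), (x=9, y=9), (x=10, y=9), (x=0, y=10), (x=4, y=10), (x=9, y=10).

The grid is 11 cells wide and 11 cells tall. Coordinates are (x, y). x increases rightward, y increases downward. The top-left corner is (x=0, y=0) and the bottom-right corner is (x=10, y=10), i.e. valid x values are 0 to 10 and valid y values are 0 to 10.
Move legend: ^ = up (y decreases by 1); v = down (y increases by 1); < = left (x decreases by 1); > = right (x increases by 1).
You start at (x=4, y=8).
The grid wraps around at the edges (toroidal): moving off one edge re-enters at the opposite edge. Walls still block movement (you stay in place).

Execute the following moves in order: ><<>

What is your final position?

Answer: Final position: (x=3, y=8)

Derivation:
Start: (x=4, y=8)
  > (right): blocked, stay at (x=4, y=8)
  < (left): (x=4, y=8) -> (x=3, y=8)
  < (left): (x=3, y=8) -> (x=2, y=8)
  > (right): (x=2, y=8) -> (x=3, y=8)
Final: (x=3, y=8)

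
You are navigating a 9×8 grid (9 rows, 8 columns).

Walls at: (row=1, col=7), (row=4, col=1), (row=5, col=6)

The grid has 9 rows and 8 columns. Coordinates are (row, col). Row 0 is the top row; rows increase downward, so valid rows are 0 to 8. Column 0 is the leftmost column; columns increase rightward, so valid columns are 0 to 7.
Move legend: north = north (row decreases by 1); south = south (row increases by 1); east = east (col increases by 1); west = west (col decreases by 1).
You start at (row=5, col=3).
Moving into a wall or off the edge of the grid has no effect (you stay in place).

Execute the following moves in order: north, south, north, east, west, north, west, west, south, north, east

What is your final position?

Start: (row=5, col=3)
  north (north): (row=5, col=3) -> (row=4, col=3)
  south (south): (row=4, col=3) -> (row=5, col=3)
  north (north): (row=5, col=3) -> (row=4, col=3)
  east (east): (row=4, col=3) -> (row=4, col=4)
  west (west): (row=4, col=4) -> (row=4, col=3)
  north (north): (row=4, col=3) -> (row=3, col=3)
  west (west): (row=3, col=3) -> (row=3, col=2)
  west (west): (row=3, col=2) -> (row=3, col=1)
  south (south): blocked, stay at (row=3, col=1)
  north (north): (row=3, col=1) -> (row=2, col=1)
  east (east): (row=2, col=1) -> (row=2, col=2)
Final: (row=2, col=2)

Answer: Final position: (row=2, col=2)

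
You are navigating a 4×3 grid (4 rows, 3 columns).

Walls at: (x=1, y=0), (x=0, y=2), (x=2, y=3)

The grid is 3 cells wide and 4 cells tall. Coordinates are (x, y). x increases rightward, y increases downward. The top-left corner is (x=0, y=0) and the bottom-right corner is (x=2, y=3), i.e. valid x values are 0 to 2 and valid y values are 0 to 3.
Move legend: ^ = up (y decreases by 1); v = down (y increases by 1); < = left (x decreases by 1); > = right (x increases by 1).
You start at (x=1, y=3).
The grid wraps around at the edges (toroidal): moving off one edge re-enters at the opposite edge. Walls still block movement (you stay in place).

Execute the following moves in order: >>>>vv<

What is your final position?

Answer: Final position: (x=0, y=3)

Derivation:
Start: (x=1, y=3)
  [×4]> (right): blocked, stay at (x=1, y=3)
  v (down): blocked, stay at (x=1, y=3)
  v (down): blocked, stay at (x=1, y=3)
  < (left): (x=1, y=3) -> (x=0, y=3)
Final: (x=0, y=3)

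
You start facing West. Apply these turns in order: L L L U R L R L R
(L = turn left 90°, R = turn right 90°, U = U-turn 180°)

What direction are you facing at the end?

Start: West
  L (left (90° counter-clockwise)) -> South
  L (left (90° counter-clockwise)) -> East
  L (left (90° counter-clockwise)) -> North
  U (U-turn (180°)) -> South
  R (right (90° clockwise)) -> West
  L (left (90° counter-clockwise)) -> South
  R (right (90° clockwise)) -> West
  L (left (90° counter-clockwise)) -> South
  R (right (90° clockwise)) -> West
Final: West

Answer: Final heading: West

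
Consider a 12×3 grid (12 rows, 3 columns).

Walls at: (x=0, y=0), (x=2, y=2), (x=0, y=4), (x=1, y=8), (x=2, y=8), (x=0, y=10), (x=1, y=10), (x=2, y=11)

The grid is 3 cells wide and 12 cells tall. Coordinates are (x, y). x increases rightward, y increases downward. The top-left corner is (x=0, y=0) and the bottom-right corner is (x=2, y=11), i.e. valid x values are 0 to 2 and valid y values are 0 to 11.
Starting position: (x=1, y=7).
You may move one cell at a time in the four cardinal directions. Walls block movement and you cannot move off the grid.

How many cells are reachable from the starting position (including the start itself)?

BFS flood-fill from (x=1, y=7):
  Distance 0: (x=1, y=7)
  Distance 1: (x=1, y=6), (x=0, y=7), (x=2, y=7)
  Distance 2: (x=1, y=5), (x=0, y=6), (x=2, y=6), (x=0, y=8)
  Distance 3: (x=1, y=4), (x=0, y=5), (x=2, y=5), (x=0, y=9)
  Distance 4: (x=1, y=3), (x=2, y=4), (x=1, y=9)
  Distance 5: (x=1, y=2), (x=0, y=3), (x=2, y=3), (x=2, y=9)
  Distance 6: (x=1, y=1), (x=0, y=2), (x=2, y=10)
  Distance 7: (x=1, y=0), (x=0, y=1), (x=2, y=1)
  Distance 8: (x=2, y=0)
Total reachable: 26 (grid has 28 open cells total)

Answer: Reachable cells: 26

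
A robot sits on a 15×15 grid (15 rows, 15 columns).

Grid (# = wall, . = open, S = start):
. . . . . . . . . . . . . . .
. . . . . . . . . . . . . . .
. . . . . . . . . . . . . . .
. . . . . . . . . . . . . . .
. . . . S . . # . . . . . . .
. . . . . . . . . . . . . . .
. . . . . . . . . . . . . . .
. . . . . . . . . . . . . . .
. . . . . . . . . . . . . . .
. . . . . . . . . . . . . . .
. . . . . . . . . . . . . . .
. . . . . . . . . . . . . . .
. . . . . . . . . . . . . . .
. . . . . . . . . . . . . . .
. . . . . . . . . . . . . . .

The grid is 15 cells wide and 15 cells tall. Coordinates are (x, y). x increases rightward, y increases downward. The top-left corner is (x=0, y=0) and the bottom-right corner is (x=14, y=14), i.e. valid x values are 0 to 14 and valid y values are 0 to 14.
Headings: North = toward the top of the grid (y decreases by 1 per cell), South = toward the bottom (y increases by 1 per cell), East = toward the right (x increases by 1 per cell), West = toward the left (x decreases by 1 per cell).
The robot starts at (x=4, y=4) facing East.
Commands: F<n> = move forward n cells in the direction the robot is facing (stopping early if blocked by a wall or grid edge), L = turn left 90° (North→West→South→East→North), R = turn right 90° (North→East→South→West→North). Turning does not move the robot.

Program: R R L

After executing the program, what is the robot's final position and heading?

Answer: Final position: (x=4, y=4), facing South

Derivation:
Start: (x=4, y=4), facing East
  R: turn right, now facing South
  R: turn right, now facing West
  L: turn left, now facing South
Final: (x=4, y=4), facing South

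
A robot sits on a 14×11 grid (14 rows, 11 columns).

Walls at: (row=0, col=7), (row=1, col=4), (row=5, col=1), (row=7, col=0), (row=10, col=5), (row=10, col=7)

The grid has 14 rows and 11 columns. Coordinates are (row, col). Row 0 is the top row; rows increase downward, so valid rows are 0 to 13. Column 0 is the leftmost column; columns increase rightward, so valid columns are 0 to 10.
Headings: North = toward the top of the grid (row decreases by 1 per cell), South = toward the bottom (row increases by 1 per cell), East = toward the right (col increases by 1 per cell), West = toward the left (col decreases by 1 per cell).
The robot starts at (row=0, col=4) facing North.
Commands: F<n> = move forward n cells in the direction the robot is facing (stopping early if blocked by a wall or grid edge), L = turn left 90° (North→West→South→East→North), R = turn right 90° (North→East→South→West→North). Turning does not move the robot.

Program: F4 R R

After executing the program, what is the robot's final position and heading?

Answer: Final position: (row=0, col=4), facing South

Derivation:
Start: (row=0, col=4), facing North
  F4: move forward 0/4 (blocked), now at (row=0, col=4)
  R: turn right, now facing East
  R: turn right, now facing South
Final: (row=0, col=4), facing South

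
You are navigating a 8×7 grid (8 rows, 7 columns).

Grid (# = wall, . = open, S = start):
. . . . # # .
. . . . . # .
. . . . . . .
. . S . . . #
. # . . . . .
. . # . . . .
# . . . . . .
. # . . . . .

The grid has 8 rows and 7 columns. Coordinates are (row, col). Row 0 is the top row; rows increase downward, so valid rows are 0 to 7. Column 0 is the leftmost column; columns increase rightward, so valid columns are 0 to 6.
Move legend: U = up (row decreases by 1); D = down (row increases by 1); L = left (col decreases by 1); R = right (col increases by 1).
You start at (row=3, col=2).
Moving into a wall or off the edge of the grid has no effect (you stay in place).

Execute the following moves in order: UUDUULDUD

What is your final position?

Answer: Final position: (row=1, col=1)

Derivation:
Start: (row=3, col=2)
  U (up): (row=3, col=2) -> (row=2, col=2)
  U (up): (row=2, col=2) -> (row=1, col=2)
  D (down): (row=1, col=2) -> (row=2, col=2)
  U (up): (row=2, col=2) -> (row=1, col=2)
  U (up): (row=1, col=2) -> (row=0, col=2)
  L (left): (row=0, col=2) -> (row=0, col=1)
  D (down): (row=0, col=1) -> (row=1, col=1)
  U (up): (row=1, col=1) -> (row=0, col=1)
  D (down): (row=0, col=1) -> (row=1, col=1)
Final: (row=1, col=1)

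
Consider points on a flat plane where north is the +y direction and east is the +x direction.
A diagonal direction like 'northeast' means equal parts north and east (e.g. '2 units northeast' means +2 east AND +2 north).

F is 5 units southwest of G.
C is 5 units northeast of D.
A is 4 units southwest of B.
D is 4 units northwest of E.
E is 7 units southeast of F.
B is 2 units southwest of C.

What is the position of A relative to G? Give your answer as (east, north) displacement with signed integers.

Answer: A is at (east=-3, north=-9) relative to G.

Derivation:
Place G at the origin (east=0, north=0).
  F is 5 units southwest of G: delta (east=-5, north=-5); F at (east=-5, north=-5).
  E is 7 units southeast of F: delta (east=+7, north=-7); E at (east=2, north=-12).
  D is 4 units northwest of E: delta (east=-4, north=+4); D at (east=-2, north=-8).
  C is 5 units northeast of D: delta (east=+5, north=+5); C at (east=3, north=-3).
  B is 2 units southwest of C: delta (east=-2, north=-2); B at (east=1, north=-5).
  A is 4 units southwest of B: delta (east=-4, north=-4); A at (east=-3, north=-9).
Therefore A relative to G: (east=-3, north=-9).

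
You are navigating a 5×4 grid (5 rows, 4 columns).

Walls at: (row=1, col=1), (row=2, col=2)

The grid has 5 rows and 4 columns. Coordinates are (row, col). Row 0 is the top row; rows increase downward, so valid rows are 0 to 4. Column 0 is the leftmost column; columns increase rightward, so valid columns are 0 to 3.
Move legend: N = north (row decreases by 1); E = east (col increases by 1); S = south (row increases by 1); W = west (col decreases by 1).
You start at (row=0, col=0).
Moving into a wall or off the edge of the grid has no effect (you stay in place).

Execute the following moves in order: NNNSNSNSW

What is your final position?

Start: (row=0, col=0)
  [×3]N (north): blocked, stay at (row=0, col=0)
  S (south): (row=0, col=0) -> (row=1, col=0)
  N (north): (row=1, col=0) -> (row=0, col=0)
  S (south): (row=0, col=0) -> (row=1, col=0)
  N (north): (row=1, col=0) -> (row=0, col=0)
  S (south): (row=0, col=0) -> (row=1, col=0)
  W (west): blocked, stay at (row=1, col=0)
Final: (row=1, col=0)

Answer: Final position: (row=1, col=0)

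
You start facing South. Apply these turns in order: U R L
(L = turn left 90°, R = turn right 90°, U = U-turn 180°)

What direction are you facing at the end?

Answer: Final heading: North

Derivation:
Start: South
  U (U-turn (180°)) -> North
  R (right (90° clockwise)) -> East
  L (left (90° counter-clockwise)) -> North
Final: North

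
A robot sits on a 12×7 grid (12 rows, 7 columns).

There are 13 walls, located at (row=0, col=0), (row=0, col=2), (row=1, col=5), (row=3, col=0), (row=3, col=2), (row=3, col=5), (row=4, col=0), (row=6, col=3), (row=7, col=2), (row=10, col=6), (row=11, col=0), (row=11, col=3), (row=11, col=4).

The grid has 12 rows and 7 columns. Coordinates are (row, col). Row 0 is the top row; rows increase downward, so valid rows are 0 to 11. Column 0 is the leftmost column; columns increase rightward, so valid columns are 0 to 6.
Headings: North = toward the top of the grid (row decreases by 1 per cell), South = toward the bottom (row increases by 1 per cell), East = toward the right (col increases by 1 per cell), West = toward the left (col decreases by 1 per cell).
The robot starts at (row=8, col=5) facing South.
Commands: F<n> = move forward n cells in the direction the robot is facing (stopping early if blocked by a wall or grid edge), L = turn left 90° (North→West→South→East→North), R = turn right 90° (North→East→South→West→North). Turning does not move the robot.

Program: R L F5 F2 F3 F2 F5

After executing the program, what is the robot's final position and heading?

Answer: Final position: (row=11, col=5), facing South

Derivation:
Start: (row=8, col=5), facing South
  R: turn right, now facing West
  L: turn left, now facing South
  F5: move forward 3/5 (blocked), now at (row=11, col=5)
  F2: move forward 0/2 (blocked), now at (row=11, col=5)
  F3: move forward 0/3 (blocked), now at (row=11, col=5)
  F2: move forward 0/2 (blocked), now at (row=11, col=5)
  F5: move forward 0/5 (blocked), now at (row=11, col=5)
Final: (row=11, col=5), facing South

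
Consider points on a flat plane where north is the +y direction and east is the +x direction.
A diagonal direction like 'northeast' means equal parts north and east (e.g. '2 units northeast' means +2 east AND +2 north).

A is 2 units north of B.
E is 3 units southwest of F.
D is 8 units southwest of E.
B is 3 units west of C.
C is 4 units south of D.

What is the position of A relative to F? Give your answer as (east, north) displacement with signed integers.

Answer: A is at (east=-14, north=-13) relative to F.

Derivation:
Place F at the origin (east=0, north=0).
  E is 3 units southwest of F: delta (east=-3, north=-3); E at (east=-3, north=-3).
  D is 8 units southwest of E: delta (east=-8, north=-8); D at (east=-11, north=-11).
  C is 4 units south of D: delta (east=+0, north=-4); C at (east=-11, north=-15).
  B is 3 units west of C: delta (east=-3, north=+0); B at (east=-14, north=-15).
  A is 2 units north of B: delta (east=+0, north=+2); A at (east=-14, north=-13).
Therefore A relative to F: (east=-14, north=-13).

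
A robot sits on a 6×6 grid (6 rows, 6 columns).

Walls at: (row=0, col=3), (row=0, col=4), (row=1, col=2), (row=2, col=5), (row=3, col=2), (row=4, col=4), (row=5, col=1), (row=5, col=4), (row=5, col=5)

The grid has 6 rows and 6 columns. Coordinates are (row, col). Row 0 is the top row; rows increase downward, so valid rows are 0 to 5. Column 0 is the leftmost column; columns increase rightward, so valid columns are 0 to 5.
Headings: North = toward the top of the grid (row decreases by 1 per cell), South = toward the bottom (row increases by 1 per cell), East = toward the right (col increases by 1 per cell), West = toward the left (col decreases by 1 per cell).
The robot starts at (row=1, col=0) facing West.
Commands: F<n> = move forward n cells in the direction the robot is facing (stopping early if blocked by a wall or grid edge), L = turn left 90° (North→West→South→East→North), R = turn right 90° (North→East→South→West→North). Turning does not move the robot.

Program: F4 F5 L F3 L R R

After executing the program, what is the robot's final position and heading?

Answer: Final position: (row=4, col=0), facing West

Derivation:
Start: (row=1, col=0), facing West
  F4: move forward 0/4 (blocked), now at (row=1, col=0)
  F5: move forward 0/5 (blocked), now at (row=1, col=0)
  L: turn left, now facing South
  F3: move forward 3, now at (row=4, col=0)
  L: turn left, now facing East
  R: turn right, now facing South
  R: turn right, now facing West
Final: (row=4, col=0), facing West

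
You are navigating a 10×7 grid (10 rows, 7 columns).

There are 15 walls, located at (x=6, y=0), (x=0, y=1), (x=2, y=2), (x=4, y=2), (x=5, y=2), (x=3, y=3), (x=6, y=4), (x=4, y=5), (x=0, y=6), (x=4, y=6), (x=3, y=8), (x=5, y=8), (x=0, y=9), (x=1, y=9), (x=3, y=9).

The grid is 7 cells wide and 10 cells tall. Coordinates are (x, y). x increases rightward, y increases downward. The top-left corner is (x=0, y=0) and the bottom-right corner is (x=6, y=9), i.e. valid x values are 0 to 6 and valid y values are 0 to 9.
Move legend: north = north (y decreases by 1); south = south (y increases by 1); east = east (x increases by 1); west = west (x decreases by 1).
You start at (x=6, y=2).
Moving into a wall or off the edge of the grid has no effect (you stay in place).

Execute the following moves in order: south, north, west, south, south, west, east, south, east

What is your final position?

Start: (x=6, y=2)
  south (south): (x=6, y=2) -> (x=6, y=3)
  north (north): (x=6, y=3) -> (x=6, y=2)
  west (west): blocked, stay at (x=6, y=2)
  south (south): (x=6, y=2) -> (x=6, y=3)
  south (south): blocked, stay at (x=6, y=3)
  west (west): (x=6, y=3) -> (x=5, y=3)
  east (east): (x=5, y=3) -> (x=6, y=3)
  south (south): blocked, stay at (x=6, y=3)
  east (east): blocked, stay at (x=6, y=3)
Final: (x=6, y=3)

Answer: Final position: (x=6, y=3)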